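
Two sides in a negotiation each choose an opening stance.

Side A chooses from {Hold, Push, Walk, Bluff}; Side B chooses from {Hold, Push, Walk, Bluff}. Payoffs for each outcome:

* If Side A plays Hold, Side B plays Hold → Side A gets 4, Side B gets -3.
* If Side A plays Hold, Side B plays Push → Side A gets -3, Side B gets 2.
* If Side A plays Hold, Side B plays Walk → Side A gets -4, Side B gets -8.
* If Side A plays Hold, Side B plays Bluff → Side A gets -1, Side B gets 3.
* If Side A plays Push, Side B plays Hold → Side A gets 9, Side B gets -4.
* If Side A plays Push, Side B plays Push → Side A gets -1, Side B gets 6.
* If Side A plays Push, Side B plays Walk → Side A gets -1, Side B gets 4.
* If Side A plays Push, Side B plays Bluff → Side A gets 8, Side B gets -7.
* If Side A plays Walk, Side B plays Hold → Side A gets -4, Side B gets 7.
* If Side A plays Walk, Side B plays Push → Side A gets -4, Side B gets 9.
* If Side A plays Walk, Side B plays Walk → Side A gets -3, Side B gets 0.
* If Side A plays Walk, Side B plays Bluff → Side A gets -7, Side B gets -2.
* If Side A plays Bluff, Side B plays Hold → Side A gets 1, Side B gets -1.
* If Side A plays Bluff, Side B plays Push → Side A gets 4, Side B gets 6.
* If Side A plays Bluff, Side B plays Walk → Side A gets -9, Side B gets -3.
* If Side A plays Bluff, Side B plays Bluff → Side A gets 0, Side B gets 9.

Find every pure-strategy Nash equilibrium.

Side A against Hold: payoffs 4, 9, -4, 1 → best response Push.
Side A against Push: payoffs -3, -1, -4, 4 → best response Bluff.
Side A against Walk: payoffs -4, -1, -3, -9 → best response Push.
Side A against Bluff: payoffs -1, 8, -7, 0 → best response Push.
Side B against Hold: payoffs -3, 2, -8, 3 → best response Bluff.
Side B against Push: payoffs -4, 6, 4, -7 → best response Push.
Side B against Walk: payoffs 7, 9, 0, -2 → best response Push.
Side B against Bluff: payoffs -1, 6, -3, 9 → best response Bluff.
No profile is a mutual best response for all players.

There is no pure-strategy Nash equilibrium.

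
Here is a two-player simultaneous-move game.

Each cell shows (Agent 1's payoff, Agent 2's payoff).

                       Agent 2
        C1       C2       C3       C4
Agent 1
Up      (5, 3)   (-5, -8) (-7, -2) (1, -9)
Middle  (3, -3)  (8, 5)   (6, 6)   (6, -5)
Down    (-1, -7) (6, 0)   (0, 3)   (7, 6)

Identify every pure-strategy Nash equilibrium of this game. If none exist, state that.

The pure Nash equilibria are (Up, C1), (Middle, C3), (Down, C4).

Check each profile: it is a Nash equilibrium iff no player can strictly gain by switching unilaterally.
(Up, C1): Agent 1 gets 5, best alternative 3; Agent 2 gets 3, best alternative -2. No profitable deviation — NE.
(Up, C2): Agent 1 can switch to Middle (-5 → 8). Not NE.
(Up, C3): Agent 1 can switch to Middle (-7 → 6). Not NE.
(Up, C4): Agent 1 can switch to Middle (1 → 6). Not NE.
(Middle, C1): Agent 1 can switch to Up (3 → 5). Not NE.
(Middle, C2): Agent 2 can switch to C3 (5 → 6). Not NE.
(Middle, C3): Agent 1 gets 6, best alternative 0; Agent 2 gets 6, best alternative 5. No profitable deviation — NE.
(Middle, C4): Agent 1 can switch to Down (6 → 7). Not NE.
(Down, C1): Agent 1 can switch to Up (-1 → 5). Not NE.
(Down, C2): Agent 1 can switch to Middle (6 → 8). Not NE.
(Down, C4): Agent 1 gets 7, best alternative 6; Agent 2 gets 6, best alternative 3. No profitable deviation — NE.
(The remaining 1 profile has a profitable deviation by the same check.)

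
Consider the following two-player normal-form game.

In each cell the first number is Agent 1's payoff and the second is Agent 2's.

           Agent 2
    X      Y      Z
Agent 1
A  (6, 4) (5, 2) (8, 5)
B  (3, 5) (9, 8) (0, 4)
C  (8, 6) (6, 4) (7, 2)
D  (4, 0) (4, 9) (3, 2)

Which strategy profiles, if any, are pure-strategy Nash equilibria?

(A, Z), (B, Y), (C, X)

Agent 1 against X: payoffs 6, 3, 8, 4 → best response C.
Agent 1 against Y: payoffs 5, 9, 6, 4 → best response B.
Agent 1 against Z: payoffs 8, 0, 7, 3 → best response A.
Agent 2 against A: payoffs 4, 2, 5 → best response Z.
Agent 2 against B: payoffs 5, 8, 4 → best response Y.
Agent 2 against C: payoffs 6, 4, 2 → best response X.
Agent 2 against D: payoffs 0, 9, 2 → best response Y.
Mutual best responses: (A, Z); (B, Y); (C, X).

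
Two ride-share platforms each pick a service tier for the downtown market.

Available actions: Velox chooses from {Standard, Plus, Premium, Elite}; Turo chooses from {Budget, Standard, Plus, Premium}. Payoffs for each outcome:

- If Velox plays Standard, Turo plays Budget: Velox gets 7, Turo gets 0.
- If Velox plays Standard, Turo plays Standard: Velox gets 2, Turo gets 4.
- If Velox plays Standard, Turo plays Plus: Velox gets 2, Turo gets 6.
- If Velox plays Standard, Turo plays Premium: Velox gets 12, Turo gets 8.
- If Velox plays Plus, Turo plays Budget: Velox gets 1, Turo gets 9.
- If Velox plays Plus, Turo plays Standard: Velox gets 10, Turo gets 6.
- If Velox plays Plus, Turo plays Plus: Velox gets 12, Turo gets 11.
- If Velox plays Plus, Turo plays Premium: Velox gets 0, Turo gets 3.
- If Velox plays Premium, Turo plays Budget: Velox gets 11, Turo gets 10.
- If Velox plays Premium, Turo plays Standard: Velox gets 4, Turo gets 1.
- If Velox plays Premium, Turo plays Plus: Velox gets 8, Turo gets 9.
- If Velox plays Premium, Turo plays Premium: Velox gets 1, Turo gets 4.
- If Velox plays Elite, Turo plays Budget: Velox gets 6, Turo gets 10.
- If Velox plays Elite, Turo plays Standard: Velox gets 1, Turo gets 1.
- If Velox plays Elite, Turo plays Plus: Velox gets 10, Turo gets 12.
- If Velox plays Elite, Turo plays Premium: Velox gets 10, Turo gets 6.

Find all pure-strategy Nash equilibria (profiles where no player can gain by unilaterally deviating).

The pure Nash equilibria are (Standard, Premium); (Plus, Plus); (Premium, Budget).

Mark each player's best response to every combination of opponents' strategies; a profile where every player is best-responding is a pure Nash equilibrium.
Velox against Budget: payoffs 7, 1, 11, 6 → best response Premium.
Velox against Standard: payoffs 2, 10, 4, 1 → best response Plus.
Velox against Plus: payoffs 2, 12, 8, 10 → best response Plus.
Velox against Premium: payoffs 12, 0, 1, 10 → best response Standard.
Turo against Standard: payoffs 0, 4, 6, 8 → best response Premium.
Turo against Plus: payoffs 9, 6, 11, 3 → best response Plus.
Turo against Premium: payoffs 10, 1, 9, 4 → best response Budget.
Turo against Elite: payoffs 10, 1, 12, 6 → best response Plus.
Mutual best responses: (Standard, Premium); (Plus, Plus); (Premium, Budget).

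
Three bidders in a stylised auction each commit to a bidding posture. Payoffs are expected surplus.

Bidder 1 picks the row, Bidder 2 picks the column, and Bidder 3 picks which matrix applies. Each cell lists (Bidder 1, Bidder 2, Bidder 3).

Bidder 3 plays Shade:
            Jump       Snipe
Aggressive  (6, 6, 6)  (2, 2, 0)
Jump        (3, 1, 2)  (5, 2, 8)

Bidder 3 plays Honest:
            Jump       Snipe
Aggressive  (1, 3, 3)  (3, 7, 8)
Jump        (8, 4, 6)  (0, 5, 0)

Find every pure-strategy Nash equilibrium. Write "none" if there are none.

The pure Nash equilibria are (Aggressive, Jump, Shade) and (Aggressive, Snipe, Honest) and (Jump, Snipe, Shade).

For each strategy profile, look for a profitable unilateral deviation.
(Aggressive, Jump, Shade): Bidder 1 gets 6, best alternative 3; Bidder 2 gets 6, best alternative 2; Bidder 3 gets 6, best alternative 3. No profitable deviation — NE.
(Aggressive, Jump, Honest): Bidder 1 can switch to Jump (1 → 8). Not NE.
(Aggressive, Snipe, Shade): Bidder 1 can switch to Jump (2 → 5). Not NE.
(Aggressive, Snipe, Honest): Bidder 1 gets 3, best alternative 0; Bidder 2 gets 7, best alternative 3; Bidder 3 gets 8, best alternative 0. No profitable deviation — NE.
(Jump, Jump, Shade): Bidder 1 can switch to Aggressive (3 → 6). Not NE.
(Jump, Jump, Honest): Bidder 2 can switch to Snipe (4 → 5). Not NE.
(Jump, Snipe, Shade): Bidder 1 gets 5, best alternative 2; Bidder 2 gets 2, best alternative 1; Bidder 3 gets 8, best alternative 0. No profitable deviation — NE.
(Jump, Snipe, Honest): Bidder 1 can switch to Aggressive (0 → 3). Not NE.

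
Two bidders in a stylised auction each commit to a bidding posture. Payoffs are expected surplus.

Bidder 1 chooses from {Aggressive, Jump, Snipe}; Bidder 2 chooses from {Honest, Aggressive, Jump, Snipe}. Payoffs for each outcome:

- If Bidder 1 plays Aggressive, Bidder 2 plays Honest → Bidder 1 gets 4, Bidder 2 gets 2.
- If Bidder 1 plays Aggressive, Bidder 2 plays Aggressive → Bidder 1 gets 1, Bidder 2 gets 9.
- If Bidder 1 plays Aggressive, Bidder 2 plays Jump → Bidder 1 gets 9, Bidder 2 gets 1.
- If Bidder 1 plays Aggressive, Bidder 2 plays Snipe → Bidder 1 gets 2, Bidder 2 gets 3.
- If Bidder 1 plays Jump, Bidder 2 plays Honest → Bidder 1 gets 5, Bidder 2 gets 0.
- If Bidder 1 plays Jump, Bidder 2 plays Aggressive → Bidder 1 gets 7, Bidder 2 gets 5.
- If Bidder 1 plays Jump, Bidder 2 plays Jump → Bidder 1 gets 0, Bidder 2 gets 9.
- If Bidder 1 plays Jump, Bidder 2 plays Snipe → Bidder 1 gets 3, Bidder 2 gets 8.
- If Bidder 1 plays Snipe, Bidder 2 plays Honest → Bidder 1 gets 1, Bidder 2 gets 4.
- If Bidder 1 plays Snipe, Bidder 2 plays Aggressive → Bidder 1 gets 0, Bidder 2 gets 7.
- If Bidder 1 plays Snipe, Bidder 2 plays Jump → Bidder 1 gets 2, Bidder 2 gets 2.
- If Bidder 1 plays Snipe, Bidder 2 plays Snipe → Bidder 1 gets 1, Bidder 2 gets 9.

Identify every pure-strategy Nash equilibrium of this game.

Bidder 1 against Honest: payoffs 4, 5, 1 → best response Jump.
Bidder 1 against Aggressive: payoffs 1, 7, 0 → best response Jump.
Bidder 1 against Jump: payoffs 9, 0, 2 → best response Aggressive.
Bidder 1 against Snipe: payoffs 2, 3, 1 → best response Jump.
Bidder 2 against Aggressive: payoffs 2, 9, 1, 3 → best response Aggressive.
Bidder 2 against Jump: payoffs 0, 5, 9, 8 → best response Jump.
Bidder 2 against Snipe: payoffs 4, 7, 2, 9 → best response Snipe.
No profile is a mutual best response for all players.

No pure-strategy Nash equilibrium.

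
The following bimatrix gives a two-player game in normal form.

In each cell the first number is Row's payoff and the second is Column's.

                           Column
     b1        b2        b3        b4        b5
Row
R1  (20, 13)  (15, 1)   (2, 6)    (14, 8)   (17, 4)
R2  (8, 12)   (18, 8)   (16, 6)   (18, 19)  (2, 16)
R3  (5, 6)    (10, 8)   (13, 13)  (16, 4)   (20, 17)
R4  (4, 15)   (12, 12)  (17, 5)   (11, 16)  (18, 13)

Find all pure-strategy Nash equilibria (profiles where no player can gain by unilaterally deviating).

Check each profile: it is a Nash equilibrium iff no player can strictly gain by switching unilaterally.
(R1, b1): Row gets 20, best alternative 8; Column gets 13, best alternative 8. No profitable deviation — NE.
(R1, b2): Row can switch to R2 (15 → 18). Not NE.
(R1, b3): Row can switch to R2 (2 → 16). Not NE.
(R1, b4): Row can switch to R2 (14 → 18). Not NE.
(R1, b5): Row can switch to R3 (17 → 20). Not NE.
(R2, b1): Row can switch to R1 (8 → 20). Not NE.
(R2, b2): Column can switch to b1 (8 → 12). Not NE.
(R2, b3): Row can switch to R4 (16 → 17). Not NE.
(R2, b4): Row gets 18, best alternative 16; Column gets 19, best alternative 16. No profitable deviation — NE.
(R2, b5): Row can switch to R1 (2 → 17). Not NE.
(R3, b5): Row gets 20, best alternative 18; Column gets 17, best alternative 13. No profitable deviation — NE.
(The remaining 9 profiles each have a profitable deviation by the same check.)

Pure-strategy Nash equilibria: (R1, b1) and (R2, b4) and (R3, b5)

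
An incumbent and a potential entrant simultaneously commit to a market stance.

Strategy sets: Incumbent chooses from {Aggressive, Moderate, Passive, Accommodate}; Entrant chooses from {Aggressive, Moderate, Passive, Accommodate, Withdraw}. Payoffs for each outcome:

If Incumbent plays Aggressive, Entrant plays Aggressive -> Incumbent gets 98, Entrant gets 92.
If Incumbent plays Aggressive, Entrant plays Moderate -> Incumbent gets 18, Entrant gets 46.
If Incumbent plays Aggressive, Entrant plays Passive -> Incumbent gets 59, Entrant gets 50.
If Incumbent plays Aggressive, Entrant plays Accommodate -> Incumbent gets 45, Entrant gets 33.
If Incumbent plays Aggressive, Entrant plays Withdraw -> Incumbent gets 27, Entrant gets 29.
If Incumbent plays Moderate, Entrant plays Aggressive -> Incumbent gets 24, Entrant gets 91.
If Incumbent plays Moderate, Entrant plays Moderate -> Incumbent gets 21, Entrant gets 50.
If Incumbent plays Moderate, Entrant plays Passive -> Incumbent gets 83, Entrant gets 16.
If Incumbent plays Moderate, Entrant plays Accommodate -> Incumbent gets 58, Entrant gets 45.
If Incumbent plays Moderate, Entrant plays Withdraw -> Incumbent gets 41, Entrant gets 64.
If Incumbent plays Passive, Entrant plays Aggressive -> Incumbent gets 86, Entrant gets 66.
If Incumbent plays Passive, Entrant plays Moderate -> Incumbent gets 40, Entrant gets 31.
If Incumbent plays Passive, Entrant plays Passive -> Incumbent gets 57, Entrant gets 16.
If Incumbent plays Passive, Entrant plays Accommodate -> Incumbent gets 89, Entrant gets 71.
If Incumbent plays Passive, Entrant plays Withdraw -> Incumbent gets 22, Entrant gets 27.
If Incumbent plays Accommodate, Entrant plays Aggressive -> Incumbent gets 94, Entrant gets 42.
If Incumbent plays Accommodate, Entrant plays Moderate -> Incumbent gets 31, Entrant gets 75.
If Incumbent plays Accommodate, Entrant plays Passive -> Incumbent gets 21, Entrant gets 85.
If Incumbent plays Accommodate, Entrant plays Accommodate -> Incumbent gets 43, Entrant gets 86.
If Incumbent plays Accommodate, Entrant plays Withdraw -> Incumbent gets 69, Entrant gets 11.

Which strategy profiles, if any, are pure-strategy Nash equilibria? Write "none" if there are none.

(Aggressive, Aggressive); (Passive, Accommodate)

(Aggressive, Aggressive): Incumbent gets 98, best alternative 94; Entrant gets 92, best alternative 50. No profitable deviation — NE.
(Aggressive, Moderate): Incumbent can switch to Moderate (18 → 21). Not NE.
(Aggressive, Passive): Incumbent can switch to Moderate (59 → 83). Not NE.
(Aggressive, Accommodate): Incumbent can switch to Moderate (45 → 58). Not NE.
(Aggressive, Withdraw): Incumbent can switch to Moderate (27 → 41). Not NE.
(Moderate, Aggressive): Incumbent can switch to Aggressive (24 → 98). Not NE.
(Moderate, Moderate): Incumbent can switch to Passive (21 → 40). Not NE.
(Passive, Accommodate): Incumbent gets 89, best alternative 58; Entrant gets 71, best alternative 66. No profitable deviation — NE.
(The remaining 12 profiles each have a profitable deviation by the same check.)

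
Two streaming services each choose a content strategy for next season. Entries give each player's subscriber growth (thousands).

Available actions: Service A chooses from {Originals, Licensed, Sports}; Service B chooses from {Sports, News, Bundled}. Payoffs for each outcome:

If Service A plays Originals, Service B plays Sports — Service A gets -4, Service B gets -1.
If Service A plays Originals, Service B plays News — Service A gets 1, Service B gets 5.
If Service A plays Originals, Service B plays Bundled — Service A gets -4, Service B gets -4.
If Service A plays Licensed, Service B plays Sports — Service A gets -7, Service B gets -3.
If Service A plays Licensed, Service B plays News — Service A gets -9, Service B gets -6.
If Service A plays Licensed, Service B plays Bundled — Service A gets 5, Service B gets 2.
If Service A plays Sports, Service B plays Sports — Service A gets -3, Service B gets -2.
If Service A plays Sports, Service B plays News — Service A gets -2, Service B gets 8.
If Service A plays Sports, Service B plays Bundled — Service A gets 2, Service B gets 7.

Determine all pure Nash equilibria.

(Originals, News); (Licensed, Bundled)

Service A against Sports: payoffs -4, -7, -3 → best response Sports.
Service A against News: payoffs 1, -9, -2 → best response Originals.
Service A against Bundled: payoffs -4, 5, 2 → best response Licensed.
Service B against Originals: payoffs -1, 5, -4 → best response News.
Service B against Licensed: payoffs -3, -6, 2 → best response Bundled.
Service B against Sports: payoffs -2, 8, 7 → best response News.
Mutual best responses: (Originals, News); (Licensed, Bundled).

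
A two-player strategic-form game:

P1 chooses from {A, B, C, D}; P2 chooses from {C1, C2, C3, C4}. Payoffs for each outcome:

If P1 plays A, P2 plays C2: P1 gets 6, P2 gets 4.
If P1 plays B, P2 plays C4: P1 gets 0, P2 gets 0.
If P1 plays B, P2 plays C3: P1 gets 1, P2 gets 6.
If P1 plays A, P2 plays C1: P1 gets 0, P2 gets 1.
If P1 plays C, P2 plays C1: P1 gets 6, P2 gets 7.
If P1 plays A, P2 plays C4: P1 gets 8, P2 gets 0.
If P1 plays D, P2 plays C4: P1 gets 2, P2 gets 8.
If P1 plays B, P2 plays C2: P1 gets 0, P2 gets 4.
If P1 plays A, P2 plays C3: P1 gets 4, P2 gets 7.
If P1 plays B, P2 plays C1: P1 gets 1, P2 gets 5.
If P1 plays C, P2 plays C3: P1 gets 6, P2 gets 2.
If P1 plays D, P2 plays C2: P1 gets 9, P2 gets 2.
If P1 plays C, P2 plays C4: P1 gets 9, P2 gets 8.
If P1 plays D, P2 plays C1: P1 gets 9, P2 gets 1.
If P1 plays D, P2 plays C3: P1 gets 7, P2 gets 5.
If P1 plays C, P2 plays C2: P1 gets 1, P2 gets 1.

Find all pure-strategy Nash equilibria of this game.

(C, C4)

Check each profile: it is a Nash equilibrium iff no player can strictly gain by switching unilaterally.
(A, C1): P1 can switch to B (0 → 1). Not NE.
(A, C2): P1 can switch to D (6 → 9). Not NE.
(A, C3): P1 can switch to C (4 → 6). Not NE.
(A, C4): P1 can switch to C (8 → 9). Not NE.
(B, C1): P1 can switch to C (1 → 6). Not NE.
(B, C2): P1 can switch to A (0 → 6). Not NE.
(B, C3): P1 can switch to A (1 → 4). Not NE.
(B, C4): P1 can switch to A (0 → 8). Not NE.
(C, C4): P1 gets 9, best alternative 8; P2 gets 8, best alternative 7. No profitable deviation — NE.
(The remaining 7 profiles each have a profitable deviation by the same check.)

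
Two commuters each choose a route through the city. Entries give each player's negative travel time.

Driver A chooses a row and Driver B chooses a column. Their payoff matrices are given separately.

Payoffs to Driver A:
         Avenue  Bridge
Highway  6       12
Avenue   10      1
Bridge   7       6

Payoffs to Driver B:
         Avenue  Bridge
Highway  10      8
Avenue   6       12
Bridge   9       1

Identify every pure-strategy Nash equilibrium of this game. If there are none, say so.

For each player, find the best response to each opponent profile; mutual best responses are the pure NE.
Driver A against Avenue: payoffs 6, 10, 7 → best response Avenue.
Driver A against Bridge: payoffs 12, 1, 6 → best response Highway.
Driver B against Highway: payoffs 10, 8 → best response Avenue.
Driver B against Avenue: payoffs 6, 12 → best response Bridge.
Driver B against Bridge: payoffs 9, 1 → best response Avenue.
No profile is a mutual best response for all players.

No pure-strategy Nash equilibrium.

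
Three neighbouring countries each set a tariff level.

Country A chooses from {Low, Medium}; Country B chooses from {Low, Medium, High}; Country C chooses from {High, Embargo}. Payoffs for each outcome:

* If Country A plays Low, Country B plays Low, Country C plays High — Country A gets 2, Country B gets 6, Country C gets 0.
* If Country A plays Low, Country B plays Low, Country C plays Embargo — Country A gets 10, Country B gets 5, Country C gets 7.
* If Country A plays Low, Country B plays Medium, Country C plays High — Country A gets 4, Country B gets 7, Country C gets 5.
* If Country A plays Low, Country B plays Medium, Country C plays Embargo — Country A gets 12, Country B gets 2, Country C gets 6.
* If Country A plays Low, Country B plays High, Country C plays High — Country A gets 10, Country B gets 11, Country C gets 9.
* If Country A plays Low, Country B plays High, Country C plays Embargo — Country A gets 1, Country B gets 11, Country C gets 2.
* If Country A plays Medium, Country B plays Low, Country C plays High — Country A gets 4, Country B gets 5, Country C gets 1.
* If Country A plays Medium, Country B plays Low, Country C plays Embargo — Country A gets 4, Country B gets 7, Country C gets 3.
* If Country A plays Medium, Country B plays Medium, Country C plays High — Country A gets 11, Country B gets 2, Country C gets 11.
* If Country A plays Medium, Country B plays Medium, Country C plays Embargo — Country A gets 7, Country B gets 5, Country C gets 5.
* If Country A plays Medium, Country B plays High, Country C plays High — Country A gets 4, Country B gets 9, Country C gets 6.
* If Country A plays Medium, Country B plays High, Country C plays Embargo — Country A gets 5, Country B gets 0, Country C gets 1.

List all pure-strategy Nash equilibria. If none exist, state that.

Mark each player's best response to every combination of opponents' strategies; a profile where every player is best-responding is a pure Nash equilibrium.
Country A against (Low, High): payoffs 2, 4 → best response Medium.
Country A against (Low, Embargo): payoffs 10, 4 → best response Low.
Country A against (Medium, High): payoffs 4, 11 → best response Medium.
Country A against (Medium, Embargo): payoffs 12, 7 → best response Low.
Country A against (High, High): payoffs 10, 4 → best response Low.
Country A against (High, Embargo): payoffs 1, 5 → best response Medium.
Country B against (Low, High): payoffs 6, 7, 11 → best response High.
Country B against (Low, Embargo): payoffs 5, 2, 11 → best response High.
Country B against (Medium, High): payoffs 5, 2, 9 → best response High.
Country B against (Medium, Embargo): payoffs 7, 5, 0 → best response Low.
Country C against (Low, Low): payoffs 0, 7 → best response Embargo.
Country C against (Low, Medium): payoffs 5, 6 → best response Embargo.
Country C against (Low, High): payoffs 9, 2 → best response High.
Country C against (Medium, Low): payoffs 1, 3 → best response Embargo.
Country C against (Medium, Medium): payoffs 11, 5 → best response High.
Country C against (Medium, High): payoffs 6, 1 → best response High.
Mutual best responses: (Low, High, High).

Pure NE: (Low, High, High)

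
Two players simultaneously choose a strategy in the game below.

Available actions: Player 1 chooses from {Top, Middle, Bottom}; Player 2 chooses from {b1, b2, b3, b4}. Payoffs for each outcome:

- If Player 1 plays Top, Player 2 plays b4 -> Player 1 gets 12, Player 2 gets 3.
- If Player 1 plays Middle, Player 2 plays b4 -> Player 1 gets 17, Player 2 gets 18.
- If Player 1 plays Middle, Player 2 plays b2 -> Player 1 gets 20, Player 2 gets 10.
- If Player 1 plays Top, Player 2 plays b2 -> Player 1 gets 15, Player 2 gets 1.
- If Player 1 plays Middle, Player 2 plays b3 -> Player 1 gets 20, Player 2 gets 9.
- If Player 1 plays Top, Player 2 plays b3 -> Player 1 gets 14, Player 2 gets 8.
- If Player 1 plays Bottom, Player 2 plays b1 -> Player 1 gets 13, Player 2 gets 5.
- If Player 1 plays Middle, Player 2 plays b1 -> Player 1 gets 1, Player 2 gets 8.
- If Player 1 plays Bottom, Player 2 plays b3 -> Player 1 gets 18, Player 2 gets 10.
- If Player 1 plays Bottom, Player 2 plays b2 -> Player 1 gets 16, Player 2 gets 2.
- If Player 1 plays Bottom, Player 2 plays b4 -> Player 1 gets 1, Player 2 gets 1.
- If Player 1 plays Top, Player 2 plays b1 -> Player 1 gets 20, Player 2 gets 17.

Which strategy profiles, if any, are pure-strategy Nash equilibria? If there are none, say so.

The pure Nash equilibria are (Top, b1); (Middle, b4).

Player 1 against b1: payoffs 20, 1, 13 → best response Top.
Player 1 against b2: payoffs 15, 20, 16 → best response Middle.
Player 1 against b3: payoffs 14, 20, 18 → best response Middle.
Player 1 against b4: payoffs 12, 17, 1 → best response Middle.
Player 2 against Top: payoffs 17, 1, 8, 3 → best response b1.
Player 2 against Middle: payoffs 8, 10, 9, 18 → best response b4.
Player 2 against Bottom: payoffs 5, 2, 10, 1 → best response b3.
Mutual best responses: (Top, b1); (Middle, b4).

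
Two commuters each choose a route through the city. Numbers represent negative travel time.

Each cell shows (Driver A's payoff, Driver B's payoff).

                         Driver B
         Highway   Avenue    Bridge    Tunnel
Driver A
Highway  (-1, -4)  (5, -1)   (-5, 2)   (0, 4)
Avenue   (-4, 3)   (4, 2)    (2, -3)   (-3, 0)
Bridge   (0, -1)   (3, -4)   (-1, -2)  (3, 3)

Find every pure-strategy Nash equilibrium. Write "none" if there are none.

(Bridge, Tunnel)

Driver A against Highway: payoffs -1, -4, 0 → best response Bridge.
Driver A against Avenue: payoffs 5, 4, 3 → best response Highway.
Driver A against Bridge: payoffs -5, 2, -1 → best response Avenue.
Driver A against Tunnel: payoffs 0, -3, 3 → best response Bridge.
Driver B against Highway: payoffs -4, -1, 2, 4 → best response Tunnel.
Driver B against Avenue: payoffs 3, 2, -3, 0 → best response Highway.
Driver B against Bridge: payoffs -1, -4, -2, 3 → best response Tunnel.
Mutual best responses: (Bridge, Tunnel).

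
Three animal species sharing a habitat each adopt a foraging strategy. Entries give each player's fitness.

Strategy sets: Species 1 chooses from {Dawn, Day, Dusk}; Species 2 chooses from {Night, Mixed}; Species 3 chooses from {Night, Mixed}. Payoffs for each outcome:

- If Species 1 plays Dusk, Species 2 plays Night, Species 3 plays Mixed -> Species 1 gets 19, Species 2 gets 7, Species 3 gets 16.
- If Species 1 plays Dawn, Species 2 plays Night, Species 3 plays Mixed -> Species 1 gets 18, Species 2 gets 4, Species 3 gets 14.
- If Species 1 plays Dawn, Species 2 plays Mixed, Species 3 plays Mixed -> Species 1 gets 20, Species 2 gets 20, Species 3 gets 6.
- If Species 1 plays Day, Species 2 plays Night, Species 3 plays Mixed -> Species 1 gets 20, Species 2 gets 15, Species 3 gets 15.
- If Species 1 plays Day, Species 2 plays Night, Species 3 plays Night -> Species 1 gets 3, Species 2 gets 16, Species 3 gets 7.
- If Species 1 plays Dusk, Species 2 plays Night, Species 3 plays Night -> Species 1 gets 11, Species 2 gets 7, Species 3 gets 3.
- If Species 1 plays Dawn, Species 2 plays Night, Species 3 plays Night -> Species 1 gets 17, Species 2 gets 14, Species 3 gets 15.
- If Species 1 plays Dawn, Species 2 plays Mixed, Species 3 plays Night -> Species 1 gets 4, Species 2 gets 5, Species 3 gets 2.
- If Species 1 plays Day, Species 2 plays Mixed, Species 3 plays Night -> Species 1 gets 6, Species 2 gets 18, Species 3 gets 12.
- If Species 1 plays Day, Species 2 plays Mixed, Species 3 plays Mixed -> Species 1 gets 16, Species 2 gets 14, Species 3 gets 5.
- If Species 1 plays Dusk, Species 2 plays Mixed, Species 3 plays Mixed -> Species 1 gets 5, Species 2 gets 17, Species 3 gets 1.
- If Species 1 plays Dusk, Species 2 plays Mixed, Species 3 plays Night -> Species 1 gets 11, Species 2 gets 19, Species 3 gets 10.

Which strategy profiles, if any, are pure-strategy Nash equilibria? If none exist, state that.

For each player, find the best response to each opponent profile; mutual best responses are the pure NE.
Species 1 against (Night, Night): payoffs 17, 3, 11 → best response Dawn.
Species 1 against (Night, Mixed): payoffs 18, 20, 19 → best response Day.
Species 1 against (Mixed, Night): payoffs 4, 6, 11 → best response Dusk.
Species 1 against (Mixed, Mixed): payoffs 20, 16, 5 → best response Dawn.
Species 2 against (Dawn, Night): payoffs 14, 5 → best response Night.
Species 2 against (Dawn, Mixed): payoffs 4, 20 → best response Mixed.
Species 2 against (Day, Night): payoffs 16, 18 → best response Mixed.
Species 2 against (Day, Mixed): payoffs 15, 14 → best response Night.
Species 2 against (Dusk, Night): payoffs 7, 19 → best response Mixed.
Species 2 against (Dusk, Mixed): payoffs 7, 17 → best response Mixed.
Species 3 against (Dawn, Night): payoffs 15, 14 → best response Night.
Species 3 against (Dawn, Mixed): payoffs 2, 6 → best response Mixed.
Species 3 against (Day, Night): payoffs 7, 15 → best response Mixed.
Species 3 against (Day, Mixed): payoffs 12, 5 → best response Night.
Species 3 against (Dusk, Night): payoffs 3, 16 → best response Mixed.
Species 3 against (Dusk, Mixed): payoffs 10, 1 → best response Night.
Mutual best responses: (Dawn, Night, Night); (Dawn, Mixed, Mixed); (Day, Night, Mixed); (Dusk, Mixed, Night).

(Dawn, Night, Night), (Dawn, Mixed, Mixed), (Day, Night, Mixed), (Dusk, Mixed, Night)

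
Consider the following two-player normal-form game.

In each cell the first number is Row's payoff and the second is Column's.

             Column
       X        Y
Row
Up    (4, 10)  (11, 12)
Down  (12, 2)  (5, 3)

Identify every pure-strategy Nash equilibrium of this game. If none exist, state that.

Row against X: payoffs 4, 12 → best response Down.
Row against Y: payoffs 11, 5 → best response Up.
Column against Up: payoffs 10, 12 → best response Y.
Column against Down: payoffs 2, 3 → best response Y.
Mutual best responses: (Up, Y).

The unique pure-strategy Nash equilibrium is (Up, Y).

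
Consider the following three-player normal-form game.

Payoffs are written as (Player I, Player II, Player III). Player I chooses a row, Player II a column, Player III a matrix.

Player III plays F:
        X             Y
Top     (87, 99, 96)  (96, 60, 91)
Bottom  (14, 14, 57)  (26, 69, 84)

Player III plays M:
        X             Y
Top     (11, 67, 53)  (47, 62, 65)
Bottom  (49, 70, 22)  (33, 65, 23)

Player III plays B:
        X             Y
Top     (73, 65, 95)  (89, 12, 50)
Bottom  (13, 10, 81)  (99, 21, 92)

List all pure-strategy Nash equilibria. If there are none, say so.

Pure-strategy Nash equilibria: (Top, X, F) and (Bottom, Y, B)

Player I against (X, F): payoffs 87, 14 → best response Top.
Player I against (X, M): payoffs 11, 49 → best response Bottom.
Player I against (X, B): payoffs 73, 13 → best response Top.
Player I against (Y, F): payoffs 96, 26 → best response Top.
Player I against (Y, M): payoffs 47, 33 → best response Top.
Player I against (Y, B): payoffs 89, 99 → best response Bottom.
Player II against (Top, F): payoffs 99, 60 → best response X.
Player II against (Top, M): payoffs 67, 62 → best response X.
Player II against (Top, B): payoffs 65, 12 → best response X.
Player II against (Bottom, F): payoffs 14, 69 → best response Y.
Player II against (Bottom, M): payoffs 70, 65 → best response X.
Player II against (Bottom, B): payoffs 10, 21 → best response Y.
Player III against (Top, X): payoffs 96, 53, 95 → best response F.
Player III against (Top, Y): payoffs 91, 65, 50 → best response F.
Player III against (Bottom, X): payoffs 57, 22, 81 → best response B.
Player III against (Bottom, Y): payoffs 84, 23, 92 → best response B.
Mutual best responses: (Top, X, F); (Bottom, Y, B).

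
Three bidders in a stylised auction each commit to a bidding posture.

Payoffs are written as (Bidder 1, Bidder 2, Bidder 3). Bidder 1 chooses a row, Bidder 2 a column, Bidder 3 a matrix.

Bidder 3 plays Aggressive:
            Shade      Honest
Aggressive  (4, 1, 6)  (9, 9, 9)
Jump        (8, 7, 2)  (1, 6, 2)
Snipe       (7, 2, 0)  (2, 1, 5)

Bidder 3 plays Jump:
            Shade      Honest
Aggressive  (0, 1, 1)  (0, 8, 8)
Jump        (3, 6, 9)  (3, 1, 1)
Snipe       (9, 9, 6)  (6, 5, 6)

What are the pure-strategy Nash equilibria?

Pure-strategy Nash equilibria: (Aggressive, Honest, Aggressive); (Snipe, Shade, Jump)

Mark each player's best response to every combination of opponents' strategies; a profile where every player is best-responding is a pure Nash equilibrium.
Bidder 1 against (Shade, Aggressive): payoffs 4, 8, 7 → best response Jump.
Bidder 1 against (Shade, Jump): payoffs 0, 3, 9 → best response Snipe.
Bidder 1 against (Honest, Aggressive): payoffs 9, 1, 2 → best response Aggressive.
Bidder 1 against (Honest, Jump): payoffs 0, 3, 6 → best response Snipe.
Bidder 2 against (Aggressive, Aggressive): payoffs 1, 9 → best response Honest.
Bidder 2 against (Aggressive, Jump): payoffs 1, 8 → best response Honest.
Bidder 2 against (Jump, Aggressive): payoffs 7, 6 → best response Shade.
Bidder 2 against (Jump, Jump): payoffs 6, 1 → best response Shade.
Bidder 2 against (Snipe, Aggressive): payoffs 2, 1 → best response Shade.
Bidder 2 against (Snipe, Jump): payoffs 9, 5 → best response Shade.
Bidder 3 against (Aggressive, Shade): payoffs 6, 1 → best response Aggressive.
Bidder 3 against (Aggressive, Honest): payoffs 9, 8 → best response Aggressive.
Bidder 3 against (Jump, Shade): payoffs 2, 9 → best response Jump.
Bidder 3 against (Jump, Honest): payoffs 2, 1 → best response Aggressive.
Bidder 3 against (Snipe, Shade): payoffs 0, 6 → best response Jump.
Bidder 3 against (Snipe, Honest): payoffs 5, 6 → best response Jump.
Mutual best responses: (Aggressive, Honest, Aggressive); (Snipe, Shade, Jump).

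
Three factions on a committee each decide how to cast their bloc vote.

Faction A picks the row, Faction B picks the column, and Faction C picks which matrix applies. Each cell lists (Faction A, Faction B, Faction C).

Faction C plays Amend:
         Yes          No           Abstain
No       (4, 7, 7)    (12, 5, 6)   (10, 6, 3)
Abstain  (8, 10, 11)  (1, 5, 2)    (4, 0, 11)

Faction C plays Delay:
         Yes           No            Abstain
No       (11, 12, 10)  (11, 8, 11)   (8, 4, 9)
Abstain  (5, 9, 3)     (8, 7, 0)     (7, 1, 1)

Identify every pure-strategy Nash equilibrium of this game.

(No, Yes, Amend): Faction A can switch to Abstain (4 → 8). Not NE.
(No, Yes, Delay): Faction A gets 11, best alternative 5; Faction B gets 12, best alternative 8; Faction C gets 10, best alternative 7. No profitable deviation — NE.
(No, No, Amend): Faction B can switch to Yes (5 → 7). Not NE.
(No, No, Delay): Faction B can switch to Yes (8 → 12). Not NE.
(No, Abstain, Amend): Faction B can switch to Yes (6 → 7). Not NE.
(No, Abstain, Delay): Faction B can switch to Yes (4 → 12). Not NE.
(Abstain, Yes, Amend): Faction A gets 8, best alternative 4; Faction B gets 10, best alternative 5; Faction C gets 11, best alternative 3. No profitable deviation — NE.
(Abstain, Yes, Delay): Faction A can switch to No (5 → 11). Not NE.
(Abstain, No, Amend): Faction A can switch to No (1 → 12). Not NE.
(Abstain, No, Delay): Faction A can switch to No (8 → 11). Not NE.
(Abstain, Abstain, Amend): Faction A can switch to No (4 → 10). Not NE.
(Abstain, Abstain, Delay): Faction A can switch to No (7 → 8). Not NE.

The pure Nash equilibria are (No, Yes, Delay); (Abstain, Yes, Amend).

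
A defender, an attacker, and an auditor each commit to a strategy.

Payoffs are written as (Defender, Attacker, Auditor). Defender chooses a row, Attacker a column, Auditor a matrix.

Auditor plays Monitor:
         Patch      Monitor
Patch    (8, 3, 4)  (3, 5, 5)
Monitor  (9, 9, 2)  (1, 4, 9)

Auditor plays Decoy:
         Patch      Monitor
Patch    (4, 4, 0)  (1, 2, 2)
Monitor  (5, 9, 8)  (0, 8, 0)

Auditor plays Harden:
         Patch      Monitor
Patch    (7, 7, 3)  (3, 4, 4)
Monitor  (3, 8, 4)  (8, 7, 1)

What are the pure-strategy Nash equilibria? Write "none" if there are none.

The pure Nash equilibria are (Patch, Monitor, Monitor), (Monitor, Patch, Decoy).

For each strategy profile, look for a profitable unilateral deviation.
(Patch, Patch, Monitor): Defender can switch to Monitor (8 → 9). Not NE.
(Patch, Patch, Decoy): Defender can switch to Monitor (4 → 5). Not NE.
(Patch, Patch, Harden): Auditor can switch to Monitor (3 → 4). Not NE.
(Patch, Monitor, Monitor): Defender gets 3, best alternative 1; Attacker gets 5, best alternative 3; Auditor gets 5, best alternative 4. No profitable deviation — NE.
(Patch, Monitor, Decoy): Attacker can switch to Patch (2 → 4). Not NE.
(Patch, Monitor, Harden): Defender can switch to Monitor (3 → 8). Not NE.
(Monitor, Patch, Monitor): Auditor can switch to Decoy (2 → 8). Not NE.
(Monitor, Patch, Decoy): Defender gets 5, best alternative 4; Attacker gets 9, best alternative 8; Auditor gets 8, best alternative 4. No profitable deviation — NE.
(Monitor, Patch, Harden): Defender can switch to Patch (3 → 7). Not NE.
(Monitor, Monitor, Monitor): Defender can switch to Patch (1 → 3). Not NE.
(Monitor, Monitor, Decoy): Defender can switch to Patch (0 → 1). Not NE.
(Monitor, Monitor, Harden): Attacker can switch to Patch (7 → 8). Not NE.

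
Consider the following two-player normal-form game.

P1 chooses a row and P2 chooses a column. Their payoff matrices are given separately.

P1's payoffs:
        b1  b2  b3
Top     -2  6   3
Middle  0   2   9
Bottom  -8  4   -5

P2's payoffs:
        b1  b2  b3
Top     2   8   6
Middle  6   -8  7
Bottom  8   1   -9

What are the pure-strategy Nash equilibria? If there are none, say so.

(Top, b2) and (Middle, b3)

P1 against b1: payoffs -2, 0, -8 → best response Middle.
P1 against b2: payoffs 6, 2, 4 → best response Top.
P1 against b3: payoffs 3, 9, -5 → best response Middle.
P2 against Top: payoffs 2, 8, 6 → best response b2.
P2 against Middle: payoffs 6, -8, 7 → best response b3.
P2 against Bottom: payoffs 8, 1, -9 → best response b1.
Mutual best responses: (Top, b2); (Middle, b3).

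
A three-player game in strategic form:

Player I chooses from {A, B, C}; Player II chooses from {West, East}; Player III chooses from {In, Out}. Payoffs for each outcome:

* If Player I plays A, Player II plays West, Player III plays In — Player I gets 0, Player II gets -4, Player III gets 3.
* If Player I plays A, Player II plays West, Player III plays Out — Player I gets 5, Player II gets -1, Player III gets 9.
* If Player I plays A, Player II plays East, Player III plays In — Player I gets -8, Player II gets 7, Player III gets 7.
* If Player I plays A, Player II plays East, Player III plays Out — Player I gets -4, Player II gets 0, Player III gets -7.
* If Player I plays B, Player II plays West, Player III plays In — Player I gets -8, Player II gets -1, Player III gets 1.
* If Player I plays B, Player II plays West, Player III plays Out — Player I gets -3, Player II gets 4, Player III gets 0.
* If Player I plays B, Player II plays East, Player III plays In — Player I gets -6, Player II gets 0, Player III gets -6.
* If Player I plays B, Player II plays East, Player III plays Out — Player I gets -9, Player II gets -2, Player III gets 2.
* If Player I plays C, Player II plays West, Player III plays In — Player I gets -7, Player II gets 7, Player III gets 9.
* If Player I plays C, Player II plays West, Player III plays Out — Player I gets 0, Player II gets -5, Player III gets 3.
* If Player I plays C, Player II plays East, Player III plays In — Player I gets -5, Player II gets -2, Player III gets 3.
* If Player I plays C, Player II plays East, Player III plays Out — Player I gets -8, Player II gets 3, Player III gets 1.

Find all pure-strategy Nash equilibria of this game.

Player I against (West, In): payoffs 0, -8, -7 → best response A.
Player I against (West, Out): payoffs 5, -3, 0 → best response A.
Player I against (East, In): payoffs -8, -6, -5 → best response C.
Player I against (East, Out): payoffs -4, -9, -8 → best response A.
Player II against (A, In): payoffs -4, 7 → best response East.
Player II against (A, Out): payoffs -1, 0 → best response East.
Player II against (B, In): payoffs -1, 0 → best response East.
Player II against (B, Out): payoffs 4, -2 → best response West.
Player II against (C, In): payoffs 7, -2 → best response West.
Player II against (C, Out): payoffs -5, 3 → best response East.
Player III against (A, West): payoffs 3, 9 → best response Out.
Player III against (A, East): payoffs 7, -7 → best response In.
Player III against (B, West): payoffs 1, 0 → best response In.
Player III against (B, East): payoffs -6, 2 → best response Out.
Player III against (C, West): payoffs 9, 3 → best response In.
Player III against (C, East): payoffs 3, 1 → best response In.
No profile is a mutual best response for all players.

There is no pure-strategy Nash equilibrium.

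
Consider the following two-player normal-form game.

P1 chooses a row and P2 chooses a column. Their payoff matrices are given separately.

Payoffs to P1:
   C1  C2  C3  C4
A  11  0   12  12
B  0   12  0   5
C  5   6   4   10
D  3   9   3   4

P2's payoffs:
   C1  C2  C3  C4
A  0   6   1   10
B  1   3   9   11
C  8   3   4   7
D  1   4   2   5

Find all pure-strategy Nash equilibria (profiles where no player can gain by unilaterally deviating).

(A, C4)

(A, C1): P2 can switch to C2 (0 → 6). Not NE.
(A, C2): P1 can switch to B (0 → 12). Not NE.
(A, C3): P2 can switch to C2 (1 → 6). Not NE.
(A, C4): P1 gets 12, best alternative 10; P2 gets 10, best alternative 6. No profitable deviation — NE.
(B, C1): P1 can switch to A (0 → 11). Not NE.
(B, C2): P2 can switch to C3 (3 → 9). Not NE.
(B, C3): P1 can switch to A (0 → 12). Not NE.
(B, C4): P1 can switch to A (5 → 12). Not NE.
(C, C1): P1 can switch to A (5 → 11). Not NE.
(C, C2): P1 can switch to B (6 → 12). Not NE.
(C, C3): P1 can switch to A (4 → 12). Not NE.
(C, C4): P1 can switch to A (10 → 12). Not NE.
(D, C1): P1 can switch to A (3 → 11). Not NE.
(The remaining 3 profiles each have a profitable deviation by the same check.)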